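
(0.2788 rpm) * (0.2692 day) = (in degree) 1 rpm = 0.10471976 rad/s, so 0.2788 rpm = 0.2788 * 0.10471976 = 0.029195868 rad/s. 1 day = 86400 s, so 0.2692 day = 0.2692 * 86400 = 23258.88 s. Combine: 0.029195868 rad/s * 23258.88 s = 679.06318 rad. 1 degree = 0.017453293 rad, so 679.06318 rad = 679.06318 / 0.017453293 = 38907.454 degree ≈ 3.891e+04 degree (4 s.f.). Final answer: 3.891e+04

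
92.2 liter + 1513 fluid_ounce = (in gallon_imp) 30.12. Check: 1 liter = 0.001 m^3, so 92.2 liter = 92.2 * 0.001 = 0.0922 m^3. 1 fluid_ounce = 2.957353e-05 m^3, so 1513 fluid_ounce = 1513 * 2.957353e-05 = 0.04474475 m^3. Sum: 0.0922 + 0.04474475 = 0.13694475 m^3. 1 gallon_imp = 0.00454609 m^3, so 0.13694475 m^3 = 0.13694475 / 0.00454609 = 30.123634 gallon_imp ≈ 30.12 gallon_imp (4 s.f.).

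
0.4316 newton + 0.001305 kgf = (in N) 0.4316 newton = 0.4316 N. 1 kgf = 9.80665 N, so 0.001305 kgf = 0.001305 * 9.80665 = 0.012797678 N. Sum: 0.4316 + 0.012797678 = 0.44439768 N. Result: 0.44439768 N ≈ 0.4444 N (4 s.f.). Final answer: 0.4444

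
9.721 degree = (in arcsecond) 3.5e+04. Check: 1 degree = 0.017453293 rad, so 9.721 degree = 9.721 * 0.017453293 = 0.16966346 rad. 1 arcsecond = 4.8481368e-06 rad, so 0.16966346 rad = 0.16966346 / 4.8481368e-06 = 34995.6 arcsecond ≈ 3.5e+04 arcsecond (4 s.f.).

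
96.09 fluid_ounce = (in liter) 1 fluid_ounce = 2.957353e-05 m^3, so 96.09 fluid_ounce = 96.09 * 2.957353e-05 = 0.0028417205 m^3. 1 liter = 0.001 m^3, so 0.0028417205 m^3 = 0.0028417205 / 0.001 = 2.8417205 liter ≈ 2.842 liter (4 s.f.). Final answer: 2.842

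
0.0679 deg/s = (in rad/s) 1 deg/s = 0.017453293 rad/s, so 0.0679 deg/s = 0.0679 * 0.017453293 = 0.0011850786 rad/s. Result: 0.0011850786 rad/s ≈ 0.001185 rad/s (4 s.f.). Final answer: 0.001185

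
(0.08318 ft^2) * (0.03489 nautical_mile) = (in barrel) 3.141. Check: 1 ft^2 = 0.09290304 m^2, so 0.08318 ft^2 = 0.08318 * 0.09290304 = 0.0077276749 m^2. 1 nautical_mile = 1852 m, so 0.03489 nautical_mile = 0.03489 * 1852 = 64.61628 m. Combine: 0.0077276749 m^2 * 64.61628 m = 0.4993336 m^3. 1 barrel = 0.15898729 m^3, so 0.4993336 m^3 = 0.4993336 / 0.15898729 = 3.1407139 barrel ≈ 3.141 barrel (4 s.f.).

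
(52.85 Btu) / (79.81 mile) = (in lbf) 0.0976. Check: 1 Btu = 1055.0559 J, so 52.85 Btu = 52.85 * 1055.0559 = 55759.702 J. 1 mile = 1609.344 m, so 79.81 mile = 79.81 * 1609.344 = 128441.74 m. Combine: 55759.702 J / 128441.74 m = 0.43412445 N. 1 lbf = 4.4482216 N, so 0.43412445 N = 0.43412445 / 4.4482216 = 0.097595059 lbf ≈ 0.0976 lbf (4 s.f.).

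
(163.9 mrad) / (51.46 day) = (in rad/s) 1 mrad = 0.001 rad, so 163.9 mrad = 163.9 * 0.001 = 0.1639 rad. 1 day = 86400 s, so 51.46 day = 51.46 * 86400 = 4446144 s. Combine: 0.1639 rad / 4446144 s = 3.6863403e-08 rad/s. Result: 3.6863403e-08 rad/s ≈ 3.686e-08 rad/s (4 s.f.). Final answer: 3.686e-08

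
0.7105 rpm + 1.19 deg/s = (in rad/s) 0.09517. Check: 1 rpm = 0.10471976 rad/s, so 0.7105 rpm = 0.7105 * 0.10471976 = 0.074403386 rad/s. 1 deg/s = 0.017453293 rad/s, so 1.19 deg/s = 1.19 * 0.017453293 = 0.020769418 rad/s. Sum: 0.074403386 + 0.020769418 = 0.095172804 rad/s. Result: 0.095172804 rad/s ≈ 0.09517 rad/s (4 s.f.).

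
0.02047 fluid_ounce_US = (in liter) 1 fluid_ounce_US = 2.957353e-05 m^3, so 0.02047 fluid_ounce_US = 0.02047 * 2.957353e-05 = 6.0537015e-07 m^3. 1 liter = 0.001 m^3, so 6.0537015e-07 m^3 = 6.0537015e-07 / 0.001 = 0.00060537015 liter ≈ 0.0006054 liter (4 s.f.). Final answer: 0.0006054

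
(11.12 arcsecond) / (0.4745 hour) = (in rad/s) 1 arcsecond = 4.8481368e-06 rad, so 11.12 arcsecond = 11.12 * 4.8481368e-06 = 5.3911281e-05 rad. 1 hour = 3600 s, so 0.4745 hour = 0.4745 * 3600 = 1708.2 s. Combine: 5.3911281e-05 rad / 1708.2 s = 3.1560286e-08 rad/s. Result: 3.1560286e-08 rad/s ≈ 3.156e-08 rad/s (4 s.f.). Final answer: 3.156e-08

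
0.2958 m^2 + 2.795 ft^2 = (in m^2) 0.5555. Check: 0.2958 m^2 is already in m^2. 1 ft^2 = 0.09290304 m^2, so 2.795 ft^2 = 2.795 * 0.09290304 = 0.259664 m^2. Sum: 0.2958 + 0.259664 = 0.555464 m^2. Result: 0.555464 m^2 ≈ 0.5555 m^2 (4 s.f.).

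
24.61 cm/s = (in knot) 0.4784. Check: 1 cm/s = 0.01 m/s, so 24.61 cm/s = 24.61 * 0.01 = 0.2461 m/s. 1 knot = 0.51444444 m/s, so 0.2461 m/s = 0.2461 / 0.51444444 = 0.47838013 knot ≈ 0.4784 knot (4 s.f.).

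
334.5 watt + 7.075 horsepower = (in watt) 334.5 watt = 334.5 W. 1 horsepower = 745.69987 W, so 7.075 horsepower = 7.075 * 745.69987 = 5275.8266 W. Sum: 334.5 + 5275.8266 = 5610.3266 W. 5610.3266 W = 5610.3266 watt ≈ 5610 watt (4 s.f.). Final answer: 5610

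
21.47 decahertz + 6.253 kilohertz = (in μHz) 6.468e+09. Check: 1 decahertz = 10 Hz, so 21.47 decahertz = 21.47 * 10 = 214.7 Hz. 1 kilohertz = 1000 Hz, so 6.253 kilohertz = 6.253 * 1000 = 6253 Hz. Sum: 214.7 + 6253 = 6467.7 Hz. 1 μHz = 1e-06 Hz, so 6467.7 Hz = 6467.7 / 1e-06 = 6.4677e+09 μHz ≈ 6.468e+09 μHz (4 s.f.).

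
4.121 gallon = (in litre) 1 gallon = 0.0037854118 m^3, so 4.121 gallon = 4.121 * 0.0037854118 = 0.015599682 m^3. 1 litre = 0.001 m^3, so 0.015599682 m^3 = 0.015599682 / 0.001 = 15.599682 litre ≈ 15.6 litre (4 s.f.). Final answer: 15.6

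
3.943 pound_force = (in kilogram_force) 1 pound_force = 4.4482216 N, so 3.943 pound_force = 3.943 * 4.4482216 = 17.539338 N. 1 kilogram_force = 9.80665 N, so 17.539338 N = 17.539338 / 9.80665 = 1.7885147 kilogram_force ≈ 1.789 kilogram_force (4 s.f.). Final answer: 1.789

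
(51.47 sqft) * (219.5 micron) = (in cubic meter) 0.00105. Check: 1 sqft = 0.09290304 m^2, so 51.47 sqft = 51.47 * 0.09290304 = 4.7817195 m^2. 1 micron = 1e-06 m, so 219.5 micron = 219.5 * 1e-06 = 0.0002195 m. Combine: 4.7817195 m^2 * 0.0002195 m = 0.0010495874 m^3. 0.0010495874 m^3 = 0.0010495874 cubic meter ≈ 0.00105 cubic meter (4 s.f.).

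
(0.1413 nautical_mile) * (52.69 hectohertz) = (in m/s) 1 nautical_mile = 1852 m, so 0.1413 nautical_mile = 0.1413 * 1852 = 261.6876 m. 1 hectohertz = 100 Hz, so 52.69 hectohertz = 52.69 * 100 = 5269 Hz. Combine: 261.6876 m * 5269 Hz = 1378832 m/s. Result: 1378832 m/s ≈ 1.379e+06 m/s (4 s.f.). Final answer: 1.379e+06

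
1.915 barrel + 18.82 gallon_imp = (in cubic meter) 0.39. Check: 1 barrel = 0.15898729 m^3, so 1.915 barrel = 1.915 * 0.15898729 = 0.30446067 m^3. 1 gallon_imp = 0.00454609 m^3, so 18.82 gallon_imp = 18.82 * 0.00454609 = 0.085557414 m^3. Sum: 0.30446067 + 0.085557414 = 0.39001808 m^3. 0.39001808 m^3 = 0.39001808 cubic meter ≈ 0.39 cubic meter (4 s.f.).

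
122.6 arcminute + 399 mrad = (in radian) 0.4347. Check: 1 arcminute = 0.00029088821 rad, so 122.6 arcminute = 122.6 * 0.00029088821 = 0.035662894 rad. 1 mrad = 0.001 rad, so 399 mrad = 399 * 0.001 = 0.399 rad. Sum: 0.035662894 + 0.399 = 0.43466289 rad. 0.43466289 rad = 0.43466289 radian ≈ 0.4347 radian (4 s.f.).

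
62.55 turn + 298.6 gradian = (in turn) 63.3. Check: 1 turn = 6.2831853 rad, so 62.55 turn = 62.55 * 6.2831853 = 393.01324 rad. 1 gradian = 0.015707963 rad, so 298.6 gradian = 298.6 * 0.015707963 = 4.6903978 rad. Sum: 393.01324 + 4.6903978 = 397.70364 rad. 1 turn = 6.2831853 rad, so 397.70364 rad = 397.70364 / 6.2831853 = 63.2965 turn ≈ 63.3 turn (4 s.f.).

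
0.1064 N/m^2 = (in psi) 0.1064 N/m^2 = 0.1064 Pa. 1 psi = 6894.7573 Pa, so 0.1064 Pa = 0.1064 / 6894.7573 = 1.5432015e-05 psi ≈ 1.543e-05 psi (4 s.f.). Final answer: 1.543e-05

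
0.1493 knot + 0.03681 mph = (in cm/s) 1 knot = 0.51444444 m/s, so 0.1493 knot = 0.1493 * 0.51444444 = 0.076806556 m/s. 1 mph = 0.44704 m/s, so 0.03681 mph = 0.03681 * 0.44704 = 0.016455542 m/s. Sum: 0.076806556 + 0.016455542 = 0.093262098 m/s. 1 cm/s = 0.01 m/s, so 0.093262098 m/s = 0.093262098 / 0.01 = 9.3262098 cm/s ≈ 9.326 cm/s (4 s.f.). Final answer: 9.326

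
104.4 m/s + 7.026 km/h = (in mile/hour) 237.9. Check: 104.4 m/s is already in m/s. 1 km/h = 0.27777778 m/s, so 7.026 km/h = 7.026 * 0.27777778 = 1.9516667 m/s. Sum: 104.4 + 1.9516667 = 106.35167 m/s. 1 mile/hour = 0.44704 m/s, so 106.35167 m/s = 106.35167 / 0.44704 = 237.9019 mile/hour ≈ 237.9 mile/hour (4 s.f.).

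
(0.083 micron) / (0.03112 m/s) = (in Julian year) 1 micron = 1e-06 m, so 0.083 micron = 0.083 * 1e-06 = 8.3e-08 m. 0.03112 m/s is already in m/s. Combine: 8.3e-08 m / 0.03112 m/s = 2.6670951e-06 s. 1 Julian year = 31557600 s, so 2.6670951e-06 s = 2.6670951e-06 / 31557600 = 8.4515144e-14 Julian year ≈ 8.452e-14 Julian year (4 s.f.). Final answer: 8.452e-14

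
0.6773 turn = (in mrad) 4256. Check: 1 turn = 6.2831853 rad, so 0.6773 turn = 0.6773 * 6.2831853 = 4.2556014 rad. 1 mrad = 0.001 rad, so 4.2556014 rad = 4.2556014 / 0.001 = 4255.6014 mrad ≈ 4256 mrad (4 s.f.).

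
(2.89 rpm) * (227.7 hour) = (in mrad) 2.481e+08. Check: 1 rpm = 0.10471976 rad/s, so 2.89 rpm = 2.89 * 0.10471976 = 0.30264009 rad/s. 1 hour = 3600 s, so 227.7 hour = 227.7 * 3600 = 819720 s. Combine: 0.30264009 rad/s * 819720 s = 248080.14 rad. 1 mrad = 0.001 rad, so 248080.14 rad = 248080.14 / 0.001 = 2.4808014e+08 mrad ≈ 2.481e+08 mrad (4 s.f.).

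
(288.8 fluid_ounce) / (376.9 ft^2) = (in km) 1 fluid_ounce = 2.957353e-05 m^3, so 288.8 fluid_ounce = 288.8 * 2.957353e-05 = 0.0085408353 m^3. 1 ft^2 = 0.09290304 m^2, so 376.9 ft^2 = 376.9 * 0.09290304 = 35.015156 m^2. Combine: 0.0085408353 m^3 / 35.015156 m^2 = 0.00024391824 m. 1 km = 1000 m, so 0.00024391824 m = 0.00024391824 / 1000 = 2.4391824e-07 km ≈ 2.439e-07 km (4 s.f.). Final answer: 2.439e-07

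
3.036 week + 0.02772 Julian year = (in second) 1 week = 604800 s, so 3.036 week = 3.036 * 604800 = 1836172.8 s. 1 Julian year = 31557600 s, so 0.02772 Julian year = 0.02772 * 31557600 = 874776.67 s. Sum: 1836172.8 + 874776.67 = 2710949.5 s. 2710949.5 s = 2710949.5 second ≈ 2.711e+06 second (4 s.f.). Final answer: 2.711e+06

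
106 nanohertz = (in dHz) 1 nanohertz = 1e-09 Hz, so 106 nanohertz = 106 * 1e-09 = 1.06e-07 Hz. 1 dHz = 0.1 Hz, so 1.06e-07 Hz = 1.06e-07 / 0.1 = 1.06e-06 dHz. Final answer: 1.06e-06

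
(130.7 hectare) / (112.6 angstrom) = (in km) 1 hectare = 10000 m^2, so 130.7 hectare = 130.7 * 10000 = 1307000 m^2. 1 angstrom = 1e-10 m, so 112.6 angstrom = 112.6 * 1e-10 = 1.126e-08 m. Combine: 1307000 m^2 / 1.126e-08 m = 1.160746e+14 m. 1 km = 1000 m, so 1.160746e+14 m = 1.160746e+14 / 1000 = 1.160746e+11 km ≈ 1.161e+11 km (4 s.f.). Final answer: 1.161e+11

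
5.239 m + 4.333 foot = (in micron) 5.239 m is already in m. 1 foot = 0.3048 m, so 4.333 foot = 4.333 * 0.3048 = 1.3206984 m. Sum: 5.239 + 1.3206984 = 6.5596984 m. 1 micron = 1e-06 m, so 6.5596984 m = 6.5596984 / 1e-06 = 6559698.4 micron ≈ 6.56e+06 micron (4 s.f.). Final answer: 6.56e+06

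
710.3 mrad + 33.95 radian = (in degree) 1 mrad = 0.001 rad, so 710.3 mrad = 710.3 * 0.001 = 0.7103 rad. 33.95 radian = 33.95 rad. Sum: 0.7103 + 33.95 = 34.6603 rad. 1 degree = 0.017453293 rad, so 34.6603 rad = 34.6603 / 0.017453293 = 1985.8889 degree ≈ 1986 degree (4 s.f.). Final answer: 1986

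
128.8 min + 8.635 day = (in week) 1.246. Check: 1 min = 60 s, so 128.8 min = 128.8 * 60 = 7728 s. 1 day = 86400 s, so 8.635 day = 8.635 * 86400 = 746064 s. Sum: 7728 + 746064 = 753792 s. 1 week = 604800 s, so 753792 s = 753792 / 604800 = 1.2463492 week ≈ 1.246 week (4 s.f.).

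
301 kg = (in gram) 1 gram = 0.001 kg, so 301 kg = 301 / 0.001 = 301000 gram ≈ 3.01e+05 gram (4 s.f.). Final answer: 3.01e+05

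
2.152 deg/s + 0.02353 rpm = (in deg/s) 2.293. Check: 1 deg/s = 0.017453293 rad/s, so 2.152 deg/s = 2.152 * 0.017453293 = 0.037559486 rad/s. 1 rpm = 0.10471976 rad/s, so 0.02353 rpm = 0.02353 * 0.10471976 = 0.0024640558 rad/s. Sum: 0.037559486 + 0.0024640558 = 0.040023541 rad/s. 1 deg/s = 0.017453293 rad/s, so 0.040023541 rad/s = 0.040023541 / 0.017453293 = 2.29318 deg/s ≈ 2.293 deg/s (4 s.f.).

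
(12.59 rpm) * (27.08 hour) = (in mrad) 1.285e+08. Check: 1 rpm = 0.10471976 rad/s, so 12.59 rpm = 12.59 * 0.10471976 = 1.3184217 rad/s. 1 hour = 3600 s, so 27.08 hour = 27.08 * 3600 = 97488 s. Combine: 1.3184217 rad/s * 97488 s = 128530.3 rad. 1 mrad = 0.001 rad, so 128530.3 rad = 128530.3 / 0.001 = 1.285303e+08 mrad ≈ 1.285e+08 mrad (4 s.f.).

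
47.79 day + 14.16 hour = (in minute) 1 day = 86400 s, so 47.79 day = 47.79 * 86400 = 4129056 s. 1 hour = 3600 s, so 14.16 hour = 14.16 * 3600 = 50976 s. Sum: 4129056 + 50976 = 4180032 s. 1 minute = 60 s, so 4180032 s = 4180032 / 60 = 69667.2 minute ≈ 6.967e+04 minute (4 s.f.). Final answer: 6.967e+04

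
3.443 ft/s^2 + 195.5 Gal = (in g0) 0.3064. Check: 1 ft/s^2 = 0.3048 m/s^2, so 3.443 ft/s^2 = 3.443 * 0.3048 = 1.0494264 m/s^2. 1 Gal = 0.01 m/s^2, so 195.5 Gal = 195.5 * 0.01 = 1.955 m/s^2. Sum: 1.0494264 + 1.955 = 3.0044264 m/s^2. 1 g0 = 9.80665 m/s^2, so 3.0044264 m/s^2 = 3.0044264 / 9.80665 = 0.30636623 g0 ≈ 0.3064 g0 (4 s.f.).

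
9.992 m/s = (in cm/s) 1 cm/s = 0.01 m/s, so 9.992 m/s = 9.992 / 0.01 = 999.2 cm/s. Final answer: 999.2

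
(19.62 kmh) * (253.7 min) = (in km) 82.96. Check: 1 kmh = 0.27777778 m/s, so 19.62 kmh = 19.62 * 0.27777778 = 5.45 m/s. 1 min = 60 s, so 253.7 min = 253.7 * 60 = 15222 s. Combine: 5.45 m/s * 15222 s = 82959.9 m. 1 km = 1000 m, so 82959.9 m = 82959.9 / 1000 = 82.9599 km ≈ 82.96 km (4 s.f.).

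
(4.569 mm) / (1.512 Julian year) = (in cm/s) 1 mm = 0.001 m, so 4.569 mm = 4.569 * 0.001 = 0.004569 m. 1 Julian year = 31557600 s, so 1.512 Julian year = 1.512 * 31557600 = 47715091 s. Combine: 0.004569 m / 47715091 s = 9.5755869e-11 m/s. 1 cm/s = 0.01 m/s, so 9.5755869e-11 m/s = 9.5755869e-11 / 0.01 = 9.5755869e-09 cm/s ≈ 9.576e-09 cm/s (4 s.f.). Final answer: 9.576e-09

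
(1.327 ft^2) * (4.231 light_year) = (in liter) 4.935e+18. Check: 1 ft^2 = 0.09290304 m^2, so 1.327 ft^2 = 1.327 * 0.09290304 = 0.12328233 m^2. 1 light_year = 9.4607305e+15 m, so 4.231 light_year = 4.231 * 9.4607305e+15 = 4.0028351e+16 m. Combine: 0.12328233 m^2 * 4.0028351e+16 m = 4.9347885e+15 m^3. 1 liter = 0.001 m^3, so 4.9347885e+15 m^3 = 4.9347885e+15 / 0.001 = 4.9347885e+18 liter ≈ 4.935e+18 liter (4 s.f.).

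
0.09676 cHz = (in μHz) 967.6. Check: 1 cHz = 0.01 Hz, so 0.09676 cHz = 0.09676 * 0.01 = 0.0009676 Hz. 1 μHz = 1e-06 Hz, so 0.0009676 Hz = 0.0009676 / 1e-06 = 967.6 μHz.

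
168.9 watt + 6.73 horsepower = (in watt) 168.9 watt = 168.9 W. 1 horsepower = 745.69987 W, so 6.73 horsepower = 6.73 * 745.69987 = 5018.5601 W. Sum: 168.9 + 5018.5601 = 5187.4601 W. 5187.4601 W = 5187.4601 watt ≈ 5187 watt (4 s.f.). Final answer: 5187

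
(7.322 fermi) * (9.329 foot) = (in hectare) 1 fermi = 1e-15 m, so 7.322 fermi = 7.322 * 1e-15 = 7.322e-15 m. 1 foot = 0.3048 m, so 9.329 foot = 9.329 * 0.3048 = 2.8434792 m. Combine: 7.322e-15 m * 2.8434792 m = 2.0819955e-14 m^2. 1 hectare = 10000 m^2, so 2.0819955e-14 m^2 = 2.0819955e-14 / 10000 = 2.0819955e-18 hectare ≈ 2.082e-18 hectare (4 s.f.). Final answer: 2.082e-18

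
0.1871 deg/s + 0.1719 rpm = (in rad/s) 0.02127. Check: 1 deg/s = 0.017453293 rad/s, so 0.1871 deg/s = 0.1871 * 0.017453293 = 0.003265511 rad/s. 1 rpm = 0.10471976 rad/s, so 0.1719 rpm = 0.1719 * 0.10471976 = 0.018001326 rad/s. Sum: 0.003265511 + 0.018001326 = 0.021266837 rad/s. Result: 0.021266837 rad/s ≈ 0.02127 rad/s (4 s.f.).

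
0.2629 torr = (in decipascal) 350.5. Check: 1 torr = 133.32237 Pa, so 0.2629 torr = 0.2629 * 133.32237 = 35.050451 Pa. 1 decipascal = 0.1 Pa, so 35.050451 Pa = 35.050451 / 0.1 = 350.50451 decipascal ≈ 350.5 decipascal (4 s.f.).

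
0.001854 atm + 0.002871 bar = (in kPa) 1 atm = 101325 Pa, so 0.001854 atm = 0.001854 * 101325 = 187.85655 Pa. 1 bar = 100000 Pa, so 0.002871 bar = 0.002871 * 100000 = 287.1 Pa. Sum: 187.85655 + 287.1 = 474.95655 Pa. 1 kPa = 1000 Pa, so 474.95655 Pa = 474.95655 / 1000 = 0.47495655 kPa ≈ 0.475 kPa (4 s.f.). Final answer: 0.475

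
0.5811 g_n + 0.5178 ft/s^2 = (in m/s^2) 1 g_n = 9.80665 m/s^2, so 0.5811 g_n = 0.5811 * 9.80665 = 5.6986443 m/s^2. 1 ft/s^2 = 0.3048 m/s^2, so 0.5178 ft/s^2 = 0.5178 * 0.3048 = 0.15782544 m/s^2. Sum: 5.6986443 + 0.15782544 = 5.8564698 m/s^2. Result: 5.8564698 m/s^2 ≈ 5.856 m/s^2 (4 s.f.). Final answer: 5.856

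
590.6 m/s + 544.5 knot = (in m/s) 870.7. Check: 590.6 m/s is already in m/s. 1 knot = 0.51444444 m/s, so 544.5 knot = 544.5 * 0.51444444 = 280.115 m/s. Sum: 590.6 + 280.115 = 870.715 m/s. Result: 870.715 m/s ≈ 870.7 m/s (4 s.f.).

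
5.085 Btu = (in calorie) 1 Btu = 1055.0559 J, so 5.085 Btu = 5.085 * 1055.0559 = 5364.959 J. 1 calorie = 4.184 J, so 5364.959 J = 5364.959 / 4.184 = 1282.256 calorie ≈ 1282 calorie (4 s.f.). Final answer: 1282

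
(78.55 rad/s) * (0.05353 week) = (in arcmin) 78.55 rad/s is already in rad/s. 1 week = 604800 s, so 0.05353 week = 0.05353 * 604800 = 32374.944 s. Combine: 78.55 rad/s * 32374.944 s = 2543051.9 rad. 1 arcmin = 0.00029088821 rad, so 2543051.9 rad = 2543051.9 / 0.00029088821 = 8.7423683e+09 arcmin ≈ 8.742e+09 arcmin (4 s.f.). Final answer: 8.742e+09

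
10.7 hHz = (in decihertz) 1 hHz = 100 Hz, so 10.7 hHz = 10.7 * 100 = 1070 Hz. 1 decihertz = 0.1 Hz, so 1070 Hz = 1070 / 0.1 = 10700 decihertz ≈ 1.07e+04 decihertz (4 s.f.). Final answer: 1.07e+04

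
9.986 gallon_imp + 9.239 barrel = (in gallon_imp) 1 gallon_imp = 0.00454609 m^3, so 9.986 gallon_imp = 9.986 * 0.00454609 = 0.045397255 m^3. 1 barrel = 0.15898729 m^3, so 9.239 barrel = 9.239 * 0.15898729 = 1.4688836 m^3. Sum: 0.045397255 + 1.4688836 = 1.5142809 m^3. 1 gallon_imp = 0.00454609 m^3, so 1.5142809 m^3 = 1.5142809 / 0.00454609 = 333.09523 gallon_imp ≈ 333.1 gallon_imp (4 s.f.). Final answer: 333.1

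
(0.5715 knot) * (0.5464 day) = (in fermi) 1 knot = 0.51444444 m/s, so 0.5715 knot = 0.5715 * 0.51444444 = 0.294005 m/s. 1 day = 86400 s, so 0.5464 day = 0.5464 * 86400 = 47208.96 s. Combine: 0.294005 m/s * 47208.96 s = 13879.67 m. 1 fermi = 1e-15 m, so 13879.67 m = 13879.67 / 1e-15 = 1.387967e+19 fermi ≈ 1.388e+19 fermi (4 s.f.). Final answer: 1.388e+19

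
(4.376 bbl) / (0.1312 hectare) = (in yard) 0.0005799. Check: 1 bbl = 0.15898729 m^3, so 4.376 bbl = 4.376 * 0.15898729 = 0.6957284 m^3. 1 hectare = 10000 m^2, so 0.1312 hectare = 0.1312 * 10000 = 1312 m^2. Combine: 0.6957284 m^3 / 1312 m^2 = 0.00053028079 m. 1 yard = 0.9144 m, so 0.00053028079 m = 0.00053028079 / 0.9144 = 0.00057992213 yard ≈ 0.0005799 yard (4 s.f.).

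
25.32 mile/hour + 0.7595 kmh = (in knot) 22.41. Check: 1 mile/hour = 0.44704 m/s, so 25.32 mile/hour = 25.32 * 0.44704 = 11.319053 m/s. 1 kmh = 0.27777778 m/s, so 0.7595 kmh = 0.7595 * 0.27777778 = 0.21097222 m/s. Sum: 11.319053 + 0.21097222 = 11.530025 m/s. 1 knot = 0.51444444 m/s, so 11.530025 m/s = 11.530025 / 0.51444444 = 22.412576 knot ≈ 22.41 knot (4 s.f.).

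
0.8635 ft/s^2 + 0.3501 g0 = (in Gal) 369.7. Check: 1 ft/s^2 = 0.3048 m/s^2, so 0.8635 ft/s^2 = 0.8635 * 0.3048 = 0.2631948 m/s^2. 1 g0 = 9.80665 m/s^2, so 0.3501 g0 = 0.3501 * 9.80665 = 3.4333082 m/s^2. Sum: 0.2631948 + 3.4333082 = 3.696503 m/s^2. 1 Gal = 0.01 m/s^2, so 3.696503 m/s^2 = 3.696503 / 0.01 = 369.6503 Gal ≈ 369.7 Gal (4 s.f.).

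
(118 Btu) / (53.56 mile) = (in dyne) 1.444e+05. Check: 1 Btu = 1055.0559 J, so 118 Btu = 118 * 1055.0559 = 124496.59 J. 1 mile = 1609.344 m, so 53.56 mile = 53.56 * 1609.344 = 86196.465 m. Combine: 124496.59 J / 86196.465 m = 1.4443352 N. 1 dyne = 1e-05 N, so 1.4443352 N = 1.4443352 / 1e-05 = 144433.52 dyne ≈ 1.444e+05 dyne (4 s.f.).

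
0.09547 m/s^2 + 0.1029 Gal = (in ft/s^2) 0.09547 m/s^2 is already in m/s^2. 1 Gal = 0.01 m/s^2, so 0.1029 Gal = 0.1029 * 0.01 = 0.001029 m/s^2. Sum: 0.09547 + 0.001029 = 0.096499 m/s^2. 1 ft/s^2 = 0.3048 m/s^2, so 0.096499 m/s^2 = 0.096499 / 0.3048 = 0.31659777 ft/s^2 ≈ 0.3166 ft/s^2 (4 s.f.). Final answer: 0.3166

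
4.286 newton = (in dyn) 4.286e+05. Check: 4.286 newton = 4.286 N. 1 dyn = 1e-05 N, so 4.286 N = 4.286 / 1e-05 = 428600 dyn ≈ 4.286e+05 dyn (4 s.f.).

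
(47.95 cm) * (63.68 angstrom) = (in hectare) 1 cm = 0.01 m, so 47.95 cm = 47.95 * 0.01 = 0.4795 m. 1 angstrom = 1e-10 m, so 63.68 angstrom = 63.68 * 1e-10 = 6.368e-09 m. Combine: 0.4795 m * 6.368e-09 m = 3.053456e-09 m^2. 1 hectare = 10000 m^2, so 3.053456e-09 m^2 = 3.053456e-09 / 10000 = 3.053456e-13 hectare ≈ 3.053e-13 hectare (4 s.f.). Final answer: 3.053e-13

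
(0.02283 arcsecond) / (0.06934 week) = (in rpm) 2.52e-11. Check: 1 arcsecond = 4.8481368e-06 rad, so 0.02283 arcsecond = 0.02283 * 4.8481368e-06 = 1.1068296e-07 rad. 1 week = 604800 s, so 0.06934 week = 0.06934 * 604800 = 41936.832 s. Combine: 1.1068296e-07 rad / 41936.832 s = 2.6392781e-12 rad/s. 1 rpm = 0.10471976 rad/s, so 2.6392781e-12 rad/s = 2.6392781e-12 / 0.10471976 = 2.520325e-11 rpm ≈ 2.52e-11 rpm (4 s.f.).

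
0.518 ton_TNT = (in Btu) 2.054e+06. Check: 1 ton_TNT = 4.184e+09 J, so 0.518 ton_TNT = 0.518 * 4.184e+09 = 2.167312e+09 J. 1 Btu = 1055.0559 J, so 2.167312e+09 J = 2.167312e+09 / 1055.0559 = 2054215.4 Btu ≈ 2.054e+06 Btu (4 s.f.).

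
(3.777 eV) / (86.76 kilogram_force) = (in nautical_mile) 1 eV = 1.6021766e-19 J, so 3.777 eV = 3.777 * 1.6021766e-19 = 6.0514211e-19 J. 1 kilogram_force = 9.80665 N, so 86.76 kilogram_force = 86.76 * 9.80665 = 850.82495 N. Combine: 6.0514211e-19 J / 850.82495 N = 7.1124162e-22 m. 1 nautical_mile = 1852 m, so 7.1124162e-22 m = 7.1124162e-22 / 1852 = 3.8403975e-25 nautical_mile ≈ 3.84e-25 nautical_mile (4 s.f.). Final answer: 3.84e-25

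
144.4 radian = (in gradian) 144.4 radian = 144.4 rad. 1 gradian = 0.015707963 rad, so 144.4 rad = 144.4 / 0.015707963 = 9192.7895 gradian ≈ 9193 gradian (4 s.f.). Final answer: 9193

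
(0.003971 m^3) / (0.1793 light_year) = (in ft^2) 2.52e-17. Check: 0.003971 m^3 is already in m^3. 1 light_year = 9.4607305e+15 m, so 0.1793 light_year = 0.1793 * 9.4607305e+15 = 1.696309e+15 m. Combine: 0.003971 m^3 / 1.696309e+15 m = 2.340965e-18 m^2. 1 ft^2 = 0.09290304 m^2, so 2.340965e-18 m^2 = 2.340965e-18 / 0.09290304 = 2.5197938e-17 ft^2 ≈ 2.52e-17 ft^2 (4 s.f.).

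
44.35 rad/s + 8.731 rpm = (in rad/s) 44.35 rad/s is already in rad/s. 1 rpm = 0.10471976 rad/s, so 8.731 rpm = 8.731 * 0.10471976 = 0.91430818 rad/s. Sum: 44.35 + 0.91430818 = 45.264308 rad/s. Result: 45.264308 rad/s ≈ 45.26 rad/s (4 s.f.). Final answer: 45.26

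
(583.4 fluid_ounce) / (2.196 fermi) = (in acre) 1 fluid_ounce = 2.957353e-05 m^3, so 583.4 fluid_ounce = 583.4 * 2.957353e-05 = 0.017253197 m^3. 1 fermi = 1e-15 m, so 2.196 fermi = 2.196 * 1e-15 = 2.196e-15 m. Combine: 0.017253197 m^3 / 2.196e-15 m = 7.8566472e+12 m^2. 1 acre = 4046.8564 m^2, so 7.8566472e+12 m^2 = 7.8566472e+12 / 4046.8564 = 1.9414198e+09 acre ≈ 1.941e+09 acre (4 s.f.). Final answer: 1.941e+09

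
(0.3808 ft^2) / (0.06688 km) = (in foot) 1 ft^2 = 0.09290304 m^2, so 0.3808 ft^2 = 0.3808 * 0.09290304 = 0.035377478 m^2. 1 km = 1000 m, so 0.06688 km = 0.06688 * 1000 = 66.88 m. Combine: 0.035377478 m^2 / 66.88 m = 0.00052896946 m. 1 foot = 0.3048 m, so 0.00052896946 m = 0.00052896946 / 0.3048 = 0.0017354641 foot ≈ 0.001735 foot (4 s.f.). Final answer: 0.001735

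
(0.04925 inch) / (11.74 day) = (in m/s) 1 inch = 0.0254 m, so 0.04925 inch = 0.04925 * 0.0254 = 0.00125095 m. 1 day = 86400 s, so 11.74 day = 11.74 * 86400 = 1014336 s. Combine: 0.00125095 m / 1014336 s = 1.2332698e-09 m/s. Result: 1.2332698e-09 m/s ≈ 1.233e-09 m/s (4 s.f.). Final answer: 1.233e-09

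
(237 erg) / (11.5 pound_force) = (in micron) 1 erg = 1e-07 J, so 237 erg = 237 * 1e-07 = 2.37e-05 J. 1 pound_force = 4.4482216 N, so 11.5 pound_force = 11.5 * 4.4482216 = 51.154549 N. Combine: 2.37e-05 J / 51.154549 N = 4.6330191e-07 m. 1 micron = 1e-06 m, so 4.6330191e-07 m = 4.6330191e-07 / 1e-06 = 0.46330191 micron ≈ 0.4633 micron (4 s.f.). Final answer: 0.4633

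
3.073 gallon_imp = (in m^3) 1 gallon_imp = 0.00454609 m^3, so 3.073 gallon_imp = 3.073 * 0.00454609 = 0.013970135 m^3. Result: 0.013970135 m^3 ≈ 0.01397 m^3 (4 s.f.). Final answer: 0.01397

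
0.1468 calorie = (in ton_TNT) 1 calorie = 4.184 J, so 0.1468 calorie = 0.1468 * 4.184 = 0.6142112 J. 1 ton_TNT = 4.184e+09 J, so 0.6142112 J = 0.6142112 / 4.184e+09 = 1.468e-10 ton_TNT. Final answer: 1.468e-10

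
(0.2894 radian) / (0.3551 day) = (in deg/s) 0.0005405. Check: 0.2894 radian = 0.2894 rad. 1 day = 86400 s, so 0.3551 day = 0.3551 * 86400 = 30680.64 s. Combine: 0.2894 rad / 30680.64 s = 9.4326585e-06 rad/s. 1 deg/s = 0.017453293 rad/s, so 9.4326585e-06 rad/s = 9.4326585e-06 / 0.017453293 = 0.00054045152 deg/s ≈ 0.0005405 deg/s (4 s.f.).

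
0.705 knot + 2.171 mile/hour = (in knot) 2.592. Check: 1 knot = 0.51444444 m/s, so 0.705 knot = 0.705 * 0.51444444 = 0.36268333 m/s. 1 mile/hour = 0.44704 m/s, so 2.171 mile/hour = 2.171 * 0.44704 = 0.97052384 m/s. Sum: 0.36268333 + 0.97052384 = 1.3332072 m/s. 1 knot = 0.51444444 m/s, so 1.3332072 m/s = 1.3332072 / 0.51444444 = 2.5915474 knot ≈ 2.592 knot (4 s.f.).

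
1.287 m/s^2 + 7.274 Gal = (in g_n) 0.1387. Check: 1.287 m/s^2 is already in m/s^2. 1 Gal = 0.01 m/s^2, so 7.274 Gal = 7.274 * 0.01 = 0.07274 m/s^2. Sum: 1.287 + 0.07274 = 1.35974 m/s^2. 1 g_n = 9.80665 m/s^2, so 1.35974 m/s^2 = 1.35974 / 9.80665 = 0.13865489 g_n ≈ 0.1387 g_n (4 s.f.).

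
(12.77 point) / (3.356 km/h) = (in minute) 1 point = 0.00035277778 m, so 12.77 point = 12.77 * 0.00035277778 = 0.0045049722 m. 1 km/h = 0.27777778 m/s, so 3.356 km/h = 3.356 * 0.27777778 = 0.93222222 m/s. Combine: 0.0045049722 m / 0.93222222 m/s = 0.0048325089 s. 1 minute = 60 s, so 0.0048325089 s = 0.0048325089 / 60 = 8.0541816e-05 minute ≈ 8.054e-05 minute (4 s.f.). Final answer: 8.054e-05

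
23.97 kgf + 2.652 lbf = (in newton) 1 kgf = 9.80665 N, so 23.97 kgf = 23.97 * 9.80665 = 235.0654 N. 1 lbf = 4.4482216 N, so 2.652 lbf = 2.652 * 4.4482216 = 11.796684 N. Sum: 235.0654 + 11.796684 = 246.86208 N. 246.86208 N = 246.86208 newton ≈ 246.9 newton (4 s.f.). Final answer: 246.9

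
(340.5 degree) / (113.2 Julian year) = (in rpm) 1 degree = 0.017453293 rad, so 340.5 degree = 340.5 * 0.017453293 = 5.9428461 rad. 1 Julian year = 31557600 s, so 113.2 Julian year = 113.2 * 31557600 = 3.5723203e+09 s. Combine: 5.9428461 rad / 3.5723203e+09 s = 1.6635815e-09 rad/s. 1 rpm = 0.10471976 rad/s, so 1.6635815e-09 rad/s = 1.6635815e-09 / 0.10471976 = 1.5886033e-08 rpm ≈ 1.589e-08 rpm (4 s.f.). Final answer: 1.589e-08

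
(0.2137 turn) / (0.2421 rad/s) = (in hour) 0.001541. Check: 1 turn = 6.2831853 rad, so 0.2137 turn = 0.2137 * 6.2831853 = 1.3427167 rad. 0.2421 rad/s is already in rad/s. Combine: 1.3427167 rad / 0.2421 rad/s = 5.5461243 s. 1 hour = 3600 s, so 5.5461243 s = 5.5461243 / 3600 = 0.0015405901 hour ≈ 0.001541 hour (4 s.f.).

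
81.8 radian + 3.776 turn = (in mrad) 1.055e+05. Check: 81.8 radian = 81.8 rad. 1 turn = 6.2831853 rad, so 3.776 turn = 3.776 * 6.2831853 = 23.725308 rad. Sum: 81.8 + 23.725308 = 105.52531 rad. 1 mrad = 0.001 rad, so 105.52531 rad = 105.52531 / 0.001 = 105525.31 mrad ≈ 1.055e+05 mrad (4 s.f.).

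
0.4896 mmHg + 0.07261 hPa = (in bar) 1 mmHg = 133.32237 Pa, so 0.4896 mmHg = 0.4896 * 133.32237 = 65.274632 Pa. 1 hPa = 100 Pa, so 0.07261 hPa = 0.07261 * 100 = 7.261 Pa. Sum: 65.274632 + 7.261 = 72.535632 Pa. 1 bar = 100000 Pa, so 72.535632 Pa = 72.535632 / 100000 = 0.00072535632 bar ≈ 0.0007254 bar (4 s.f.). Final answer: 0.0007254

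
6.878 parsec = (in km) 1 parsec = 3.0856776e+16 m, so 6.878 parsec = 6.878 * 3.0856776e+16 = 2.122329e+17 m. 1 km = 1000 m, so 2.122329e+17 m = 2.122329e+17 / 1000 = 2.122329e+14 km ≈ 2.122e+14 km (4 s.f.). Final answer: 2.122e+14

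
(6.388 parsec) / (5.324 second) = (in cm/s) 3.702e+18. Check: 1 parsec = 3.0856776e+16 m, so 6.388 parsec = 6.388 * 3.0856776e+16 = 1.9711308e+17 m. 5.324 second = 5.324 s. Combine: 1.9711308e+17 m / 5.324 s = 3.7023494e+16 m/s. 1 cm/s = 0.01 m/s, so 3.7023494e+16 m/s = 3.7023494e+16 / 0.01 = 3.7023494e+18 cm/s ≈ 3.702e+18 cm/s (4 s.f.).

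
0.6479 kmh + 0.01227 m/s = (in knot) 1 kmh = 0.27777778 m/s, so 0.6479 kmh = 0.6479 * 0.27777778 = 0.17997222 m/s. 0.01227 m/s is already in m/s. Sum: 0.17997222 + 0.01227 = 0.19224222 m/s. 1 knot = 0.51444444 m/s, so 0.19224222 m/s = 0.19224222 / 0.51444444 = 0.37368898 knot ≈ 0.3737 knot (4 s.f.). Final answer: 0.3737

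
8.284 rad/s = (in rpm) 1 rpm = 0.10471976 rad/s, so 8.284 rad/s = 8.284 / 0.10471976 = 79.106373 rpm ≈ 79.11 rpm (4 s.f.). Final answer: 79.11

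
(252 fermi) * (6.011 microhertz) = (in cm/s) 1 fermi = 1e-15 m, so 252 fermi = 252 * 1e-15 = 2.52e-13 m. 1 microhertz = 1e-06 Hz, so 6.011 microhertz = 6.011 * 1e-06 = 6.011e-06 Hz. Combine: 2.52e-13 m * 6.011e-06 Hz = 1.514772e-18 m/s. 1 cm/s = 0.01 m/s, so 1.514772e-18 m/s = 1.514772e-18 / 0.01 = 1.514772e-16 cm/s ≈ 1.515e-16 cm/s (4 s.f.). Final answer: 1.515e-16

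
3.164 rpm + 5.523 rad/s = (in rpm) 1 rpm = 0.10471976 rad/s, so 3.164 rpm = 3.164 * 0.10471976 = 0.33133331 rad/s. 5.523 rad/s is already in rad/s. Sum: 0.33133331 + 5.523 = 5.8543333 rad/s. 1 rpm = 0.10471976 rad/s, so 5.8543333 rad/s = 5.8543333 / 0.10471976 = 55.904765 rpm ≈ 55.9 rpm (4 s.f.). Final answer: 55.9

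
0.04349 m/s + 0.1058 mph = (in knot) 0.04349 m/s is already in m/s. 1 mph = 0.44704 m/s, so 0.1058 mph = 0.1058 * 0.44704 = 0.047296832 m/s. Sum: 0.04349 + 0.047296832 = 0.090786832 m/s. 1 knot = 0.51444444 m/s, so 0.090786832 m/s = 0.090786832 / 0.51444444 = 0.17647548 knot ≈ 0.1765 knot (4 s.f.). Final answer: 0.1765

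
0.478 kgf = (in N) 4.688. Check: 1 kgf = 9.80665 N, so 0.478 kgf = 0.478 * 9.80665 = 4.6875787 N. Result: 4.6875787 N ≈ 4.688 N (4 s.f.).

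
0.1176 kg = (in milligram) 1 milligram = 1e-06 kg, so 0.1176 kg = 0.1176 / 1e-06 = 117600 milligram ≈ 1.176e+05 milligram (4 s.f.). Final answer: 1.176e+05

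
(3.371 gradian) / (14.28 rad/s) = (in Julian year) 1 gradian = 0.015707963 rad, so 3.371 gradian = 3.371 * 0.015707963 = 0.052951544 rad. 14.28 rad/s is already in rad/s. Combine: 0.052951544 rad / 14.28 rad/s = 0.0037080913 s. 1 Julian year = 31557600 s, so 0.0037080913 s = 0.0037080913 / 31557600 = 1.1750232e-10 Julian year ≈ 1.175e-10 Julian year (4 s.f.). Final answer: 1.175e-10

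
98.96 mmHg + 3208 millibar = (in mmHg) 2505. Check: 1 mmHg = 133.32237 Pa, so 98.96 mmHg = 98.96 * 133.32237 = 13193.582 Pa. 1 millibar = 100 Pa, so 3208 millibar = 3208 * 100 = 320800 Pa. Sum: 13193.582 + 320800 = 333993.58 Pa. 1 mmHg = 133.32237 Pa, so 333993.58 Pa = 333993.58 / 133.32237 = 2505.1579 mmHg ≈ 2505 mmHg (4 s.f.).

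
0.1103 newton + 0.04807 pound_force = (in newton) 0.1103 newton = 0.1103 N. 1 pound_force = 4.4482216 N, so 0.04807 pound_force = 0.04807 * 4.4482216 = 0.21382601 N. Sum: 0.1103 + 0.21382601 = 0.32412601 N. 0.32412601 N = 0.32412601 newton ≈ 0.3241 newton (4 s.f.). Final answer: 0.3241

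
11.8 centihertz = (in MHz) 1 centihertz = 0.01 Hz, so 11.8 centihertz = 11.8 * 0.01 = 0.118 Hz. 1 MHz = 1000000 Hz, so 0.118 Hz = 0.118 / 1000000 = 1.18e-07 MHz. Final answer: 1.18e-07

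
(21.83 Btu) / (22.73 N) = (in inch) 3.989e+04. Check: 1 Btu = 1055.0559 J, so 21.83 Btu = 21.83 * 1055.0559 = 23031.869 J. 22.73 N is already in N. Combine: 23031.869 J / 22.73 N = 1013.2807 m. 1 inch = 0.0254 m, so 1013.2807 m = 1013.2807 / 0.0254 = 39892.939 inch ≈ 3.989e+04 inch (4 s.f.).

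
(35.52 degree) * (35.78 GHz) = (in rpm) 2.118e+11. Check: 1 degree = 0.017453293 rad, so 35.52 degree = 35.52 * 0.017453293 = 0.61994095 rad. 1 GHz = 1e+09 Hz, so 35.78 GHz = 35.78 * 1e+09 = 3.578e+10 Hz. Combine: 0.61994095 rad * 3.578e+10 Hz = 2.2181487e+10 rad/s. 1 rpm = 0.10471976 rad/s, so 2.2181487e+10 rad/s = 2.2181487e+10 / 0.10471976 = 2.118176e+11 rpm ≈ 2.118e+11 rpm (4 s.f.).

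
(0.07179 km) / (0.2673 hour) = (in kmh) 0.2686. Check: 1 km = 1000 m, so 0.07179 km = 0.07179 * 1000 = 71.79 m. 1 hour = 3600 s, so 0.2673 hour = 0.2673 * 3600 = 962.28 s. Combine: 71.79 m / 962.28 s = 0.074604065 m/s. 1 kmh = 0.27777778 m/s, so 0.074604065 m/s = 0.074604065 / 0.27777778 = 0.26857464 kmh ≈ 0.2686 kmh (4 s.f.).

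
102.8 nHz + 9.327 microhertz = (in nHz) 1 nHz = 1e-09 Hz, so 102.8 nHz = 102.8 * 1e-09 = 1.028e-07 Hz. 1 microhertz = 1e-06 Hz, so 9.327 microhertz = 9.327 * 1e-06 = 9.327e-06 Hz. Sum: 1.028e-07 + 9.327e-06 = 9.4298e-06 Hz. 1 nHz = 1e-09 Hz, so 9.4298e-06 Hz = 9.4298e-06 / 1e-09 = 9429.8 nHz ≈ 9430 nHz (4 s.f.). Final answer: 9430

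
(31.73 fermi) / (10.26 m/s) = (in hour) 1 fermi = 1e-15 m, so 31.73 fermi = 31.73 * 1e-15 = 3.173e-14 m. 10.26 m/s is already in m/s. Combine: 3.173e-14 m / 10.26 m/s = 3.0925926e-15 s. 1 hour = 3600 s, so 3.0925926e-15 s = 3.0925926e-15 / 3600 = 8.590535e-19 hour ≈ 8.591e-19 hour (4 s.f.). Final answer: 8.591e-19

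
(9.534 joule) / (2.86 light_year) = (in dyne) 9.534 joule = 9.534 J. 1 light_year = 9.4607305e+15 m, so 2.86 light_year = 2.86 * 9.4607305e+15 = 2.7057689e+16 m. Combine: 9.534 J / 2.7057689e+16 m = 3.5235825e-16 N. 1 dyne = 1e-05 N, so 3.5235825e-16 N = 3.5235825e-16 / 1e-05 = 3.5235825e-11 dyne ≈ 3.524e-11 dyne (4 s.f.). Final answer: 3.524e-11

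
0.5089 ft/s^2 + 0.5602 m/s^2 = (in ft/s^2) 2.347. Check: 1 ft/s^2 = 0.3048 m/s^2, so 0.5089 ft/s^2 = 0.5089 * 0.3048 = 0.15511272 m/s^2. 0.5602 m/s^2 is already in m/s^2. Sum: 0.15511272 + 0.5602 = 0.71531272 m/s^2. 1 ft/s^2 = 0.3048 m/s^2, so 0.71531272 m/s^2 = 0.71531272 / 0.3048 = 2.3468265 ft/s^2 ≈ 2.347 ft/s^2 (4 s.f.).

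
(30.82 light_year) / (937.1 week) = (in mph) 1 light_year = 9.4607305e+15 m, so 30.82 light_year = 30.82 * 9.4607305e+15 = 2.9157971e+17 m. 1 week = 604800 s, so 937.1 week = 937.1 * 604800 = 5.6675808e+08 s. Combine: 2.9157971e+17 m / 5.6675808e+08 s = 5.1446944e+08 m/s. 1 mph = 0.44704 m/s, so 5.1446944e+08 m/s = 5.1446944e+08 / 0.44704 = 1.1508354e+09 mph ≈ 1.151e+09 mph (4 s.f.). Final answer: 1.151e+09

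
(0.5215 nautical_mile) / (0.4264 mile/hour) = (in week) 1 nautical_mile = 1852 m, so 0.5215 nautical_mile = 0.5215 * 1852 = 965.818 m. 1 mile/hour = 0.44704 m/s, so 0.4264 mile/hour = 0.4264 * 0.44704 = 0.19061786 m/s. Combine: 965.818 m / 0.19061786 m/s = 5066.7761 s. 1 week = 604800 s, so 5066.7761 s = 5066.7761 / 604800 = 0.008377606 week ≈ 0.008378 week (4 s.f.). Final answer: 0.008378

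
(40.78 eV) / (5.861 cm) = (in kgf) 1 eV = 1.6021766e-19 J, so 40.78 eV = 40.78 * 1.6021766e-19 = 6.5336763e-18 J. 1 cm = 0.01 m, so 5.861 cm = 5.861 * 0.01 = 0.05861 m. Combine: 6.5336763e-18 J / 0.05861 m = 1.1147716e-16 N. 1 kgf = 9.80665 N, so 1.1147716e-16 N = 1.1147716e-16 / 9.80665 = 1.1367507e-17 kgf ≈ 1.137e-17 kgf (4 s.f.). Final answer: 1.137e-17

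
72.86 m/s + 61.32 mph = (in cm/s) 1.003e+04. Check: 72.86 m/s is already in m/s. 1 mph = 0.44704 m/s, so 61.32 mph = 61.32 * 0.44704 = 27.412493 m/s. Sum: 72.86 + 27.412493 = 100.27249 m/s. 1 cm/s = 0.01 m/s, so 100.27249 m/s = 100.27249 / 0.01 = 10027.249 cm/s ≈ 1.003e+04 cm/s (4 s.f.).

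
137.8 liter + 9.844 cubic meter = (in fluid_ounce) 3.375e+05. Check: 1 liter = 0.001 m^3, so 137.8 liter = 137.8 * 0.001 = 0.1378 m^3. 9.844 cubic meter = 9.844 m^3. Sum: 0.1378 + 9.844 = 9.9818 m^3. 1 fluid_ounce = 2.957353e-05 m^3, so 9.9818 m^3 = 9.9818 / 2.957353e-05 = 337524.81 fluid_ounce ≈ 3.375e+05 fluid_ounce (4 s.f.).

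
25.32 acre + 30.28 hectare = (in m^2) 4.053e+05. Check: 1 acre = 4046.8564 m^2, so 25.32 acre = 25.32 * 4046.8564 = 102466.4 m^2. 1 hectare = 10000 m^2, so 30.28 hectare = 30.28 * 10000 = 302800 m^2. Sum: 102466.4 + 302800 = 405266.4 m^2. Result: 405266.4 m^2 ≈ 4.053e+05 m^2 (4 s.f.).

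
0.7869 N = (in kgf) 0.08024. Check: 1 kgf = 9.80665 N, so 0.7869 N = 0.7869 / 9.80665 = 0.080241469 kgf ≈ 0.08024 kgf (4 s.f.).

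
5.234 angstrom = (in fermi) 5.234e+05. Check: 1 angstrom = 1e-10 m, so 5.234 angstrom = 5.234 * 1e-10 = 5.234e-10 m. 1 fermi = 1e-15 m, so 5.234e-10 m = 5.234e-10 / 1e-15 = 523400 fermi ≈ 5.234e+05 fermi (4 s.f.).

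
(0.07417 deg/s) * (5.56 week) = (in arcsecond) 8.979e+08. Check: 1 deg/s = 0.017453293 rad/s, so 0.07417 deg/s = 0.07417 * 0.017453293 = 0.0012945107 rad/s. 1 week = 604800 s, so 5.56 week = 5.56 * 604800 = 3362688 s. Combine: 0.0012945107 rad/s * 3362688 s = 4353.0356 rad. 1 arcsecond = 4.8481368e-06 rad, so 4353.0356 rad = 4353.0356 / 4.8481368e-06 = 8.9787805e+08 arcsecond ≈ 8.979e+08 arcsecond (4 s.f.).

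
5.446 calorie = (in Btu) 1 calorie = 4.184 J, so 5.446 calorie = 5.446 * 4.184 = 22.786064 J. 1 Btu = 1055.0559 J, so 22.786064 J = 22.786064 / 1055.0559 = 0.021597022 Btu ≈ 0.0216 Btu (4 s.f.). Final answer: 0.0216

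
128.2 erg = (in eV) 1 erg = 1e-07 J, so 128.2 erg = 128.2 * 1e-07 = 1.282e-05 J. 1 eV = 1.6021766e-19 J, so 1.282e-05 J = 1.282e-05 / 1.6021766e-19 = 8.0016146e+13 eV ≈ 8.002e+13 eV (4 s.f.). Final answer: 8.002e+13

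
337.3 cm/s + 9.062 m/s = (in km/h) 1 cm/s = 0.01 m/s, so 337.3 cm/s = 337.3 * 0.01 = 3.373 m/s. 9.062 m/s is already in m/s. Sum: 3.373 + 9.062 = 12.435 m/s. 1 km/h = 0.27777778 m/s, so 12.435 m/s = 12.435 / 0.27777778 = 44.766 km/h ≈ 44.77 km/h (4 s.f.). Final answer: 44.77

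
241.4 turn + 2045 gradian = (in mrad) 1 turn = 6.2831853 rad, so 241.4 turn = 241.4 * 6.2831853 = 1516.7609 rad. 1 gradian = 0.015707963 rad, so 2045 gradian = 2045 * 0.015707963 = 32.122785 rad. Sum: 1516.7609 + 32.122785 = 1548.8837 rad. 1 mrad = 0.001 rad, so 1548.8837 rad = 1548.8837 / 0.001 = 1548883.7 mrad ≈ 1.549e+06 mrad (4 s.f.). Final answer: 1.549e+06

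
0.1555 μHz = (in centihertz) 1.555e-05. Check: 1 μHz = 1e-06 Hz, so 0.1555 μHz = 0.1555 * 1e-06 = 1.555e-07 Hz. 1 centihertz = 0.01 Hz, so 1.555e-07 Hz = 1.555e-07 / 0.01 = 1.555e-05 centihertz.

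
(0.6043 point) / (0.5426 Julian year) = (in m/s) 1.245e-11. Check: 1 point = 0.00035277778 m, so 0.6043 point = 0.6043 * 0.00035277778 = 0.00021318361 m. 1 Julian year = 31557600 s, so 0.5426 Julian year = 0.5426 * 31557600 = 17123154 s. Combine: 0.00021318361 m / 17123154 s = 1.245002e-11 m/s. Result: 1.245002e-11 m/s ≈ 1.245e-11 m/s (4 s.f.).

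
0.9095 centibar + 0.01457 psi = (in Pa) 1 centibar = 1000 Pa, so 0.9095 centibar = 0.9095 * 1000 = 909.5 Pa. 1 psi = 6894.7573 Pa, so 0.01457 psi = 0.01457 * 6894.7573 = 100.45661 Pa. Sum: 909.5 + 100.45661 = 1009.9566 Pa. Result: 1009.9566 Pa ≈ 1010 Pa (4 s.f.). Final answer: 1010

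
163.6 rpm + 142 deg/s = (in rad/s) 1 rpm = 0.10471976 rad/s, so 163.6 rpm = 163.6 * 0.10471976 = 17.132152 rad/s. 1 deg/s = 0.017453293 rad/s, so 142 deg/s = 142 * 0.017453293 = 2.4783675 rad/s. Sum: 17.132152 + 2.4783675 = 19.610519 rad/s. Result: 19.610519 rad/s ≈ 19.61 rad/s (4 s.f.). Final answer: 19.61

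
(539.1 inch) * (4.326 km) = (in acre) 14.64. Check: 1 inch = 0.0254 m, so 539.1 inch = 539.1 * 0.0254 = 13.69314 m. 1 km = 1000 m, so 4.326 km = 4.326 * 1000 = 4326 m. Combine: 13.69314 m * 4326 m = 59236.524 m^2. 1 acre = 4046.8564 m^2, so 59236.524 m^2 = 59236.524 / 4046.8564 = 14.637664 acre ≈ 14.64 acre (4 s.f.).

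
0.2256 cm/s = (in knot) 1 cm/s = 0.01 m/s, so 0.2256 cm/s = 0.2256 * 0.01 = 0.002256 m/s. 1 knot = 0.51444444 m/s, so 0.002256 m/s = 0.002256 / 0.51444444 = 0.0043853132 knot ≈ 0.004385 knot (4 s.f.). Final answer: 0.004385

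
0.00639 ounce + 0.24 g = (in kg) 1 ounce = 0.028349523 kg, so 0.00639 ounce = 0.00639 * 0.028349523 = 0.00018115345 kg. 1 g = 0.001 kg, so 0.24 g = 0.24 * 0.001 = 0.00024 kg. Sum: 0.00018115345 + 0.00024 = 0.00042115345 kg. Result: 0.00042115345 kg ≈ 0.0004212 kg (4 s.f.). Final answer: 0.0004212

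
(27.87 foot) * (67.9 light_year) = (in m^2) 5.457e+18. Check: 1 foot = 0.3048 m, so 27.87 foot = 27.87 * 0.3048 = 8.494776 m. 1 light_year = 9.4607305e+15 m, so 67.9 light_year = 67.9 * 9.4607305e+15 = 6.423836e+17 m. Combine: 8.494776 m * 6.423836e+17 m = 5.4569048e+18 m^2. Result: 5.4569048e+18 m^2 ≈ 5.457e+18 m^2 (4 s.f.).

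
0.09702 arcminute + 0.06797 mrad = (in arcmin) 0.3307. Check: 1 arcminute = 0.00029088821 rad, so 0.09702 arcminute = 0.09702 * 0.00029088821 = 2.8221974e-05 rad. 1 mrad = 0.001 rad, so 0.06797 mrad = 0.06797 * 0.001 = 6.797e-05 rad. Sum: 2.8221974e-05 + 6.797e-05 = 9.6191974e-05 rad. 1 arcmin = 0.00029088821 rad, so 9.6191974e-05 rad = 9.6191974e-05 / 0.00029088821 = 0.33068365 arcmin ≈ 0.3307 arcmin (4 s.f.).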